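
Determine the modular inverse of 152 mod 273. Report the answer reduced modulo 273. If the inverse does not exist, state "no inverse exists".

Extended Euclidean algorithm:
273 = 1×152 + 121
152 = 1×121 + 31
121 = 3×31 + 28
31 = 1×28 + 3
28 = 9×3 + 1
3 = 3×1 + 0
Since gcd(152, 273) = 1, back-substitute to write 1 as a combination:
1 = 28 − 9·3
1 = −9·31 + 10·28
1 = 10·121 − 39·31
1 = −39·152 + 49·121
1 = 49·273 − 88·152
Hence 152⁻¹ ≡ -88 ≡ 185 (mod 273).

185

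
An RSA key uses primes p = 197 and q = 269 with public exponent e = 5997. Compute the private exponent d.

φ(n) = (p−1)(q−1) = 196·268 = 52528.
Need d with 5997·d ≡ 1 (mod 52528). Apply the extended Euclidean algorithm:
52528 = 8*5997 + 4552
5997 = 1*4552 + 1445
4552 = 3*1445 + 217
1445 = 6*217 + 143
217 = 1*143 + 74
143 = 1*74 + 69
74 = 1*69 + 5
69 = 13*5 + 4
5 = 1*4 + 1
4 = 4*1 + 0
Back-substitute:
1 = 5 − 4
1 = −69 + 14·5
1 = 14·74 − 15·69
1 = −15·143 + 29·74
1 = 29·217 − 44·143
1 = −44·1445 + 293·217
1 = 293·4552 − 923·1445
1 = −923·5997 + 1216·4552
1 = 1216·52528 − 10651·5997
So 5997·(-10651) ≡ 1 (mod 52528), hence d ≡ -10651 ≡ 41877 (mod 52528).

41877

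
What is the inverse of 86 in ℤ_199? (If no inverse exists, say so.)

81

gcd(199, 86) by repeated division:
199 = 2*86 + 27
86 = 3*27 + 5
27 = 5*5 + 2
5 = 2*2 + 1
2 = 2*1 + 0
The gcd is 1. Working backward:
1 = 5 − 2·2
1 = −2·27 + 11·5
1 = 11·86 − 35·27
1 = −35·199 + 81·86
So 86·81 ≡ 1 (mod 199).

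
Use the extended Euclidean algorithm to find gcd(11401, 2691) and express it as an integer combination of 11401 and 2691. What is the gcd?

Euclidean algorithm:
11401 = 4×2691 + 637
2691 = 4×637 + 143
637 = 4×143 + 65
143 = 2×65 + 13
65 = 5×13 + 0
gcd(11401, 2691) = 13.
Express as a combination:
13 = 143 − 2·65
13 = −2·637 + 9·143
13 = 9·2691 − 38·637
13 = −38·11401 + 161·2691
So 13 = (-38)·11401 + (161)·2691.

13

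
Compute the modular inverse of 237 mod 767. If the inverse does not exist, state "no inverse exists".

Run Euclid on (767, 237):
767 = 3×237 + 56
237 = 4×56 + 13
56 = 4×13 + 4
13 = 3×4 + 1
4 = 4×1 + 0
Since gcd(237, 767) = 1, back-substitute to write 1 as a combination:
1 = 13 − 3·4
1 = −3·56 + 13·13
1 = 13·237 − 55·56
1 = −55·767 + 178·237
So 237·178 ≡ 1 (mod 767).

178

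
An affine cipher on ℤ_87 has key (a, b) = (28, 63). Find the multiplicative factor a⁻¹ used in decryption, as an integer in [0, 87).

28

Apply the Euclidean algorithm to 87 and 28:
87 = 3×28 + 3
28 = 9×3 + 1
3 = 3×1 + 0
gcd = 1, so the inverse exists. Back-substitute:
1 = 28 − 9·3
1 = −9·87 + 28·28
So 28·28 ≡ 1 (mod 87).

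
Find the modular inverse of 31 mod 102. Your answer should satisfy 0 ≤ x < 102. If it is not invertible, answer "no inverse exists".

Extended Euclidean algorithm:
102 = 3·31 + 9
31 = 3·9 + 4
9 = 2·4 + 1
4 = 4·1 + 0
Since gcd(31, 102) = 1, back-substitute to write 1 as a combination:
1 = 9 − 2·4
1 = −2·31 + 7·9
1 = 7·102 − 23·31
Thus 31·(-23) ≡ 1 (mod 102); reducing, -23 mod 102 = 79.

79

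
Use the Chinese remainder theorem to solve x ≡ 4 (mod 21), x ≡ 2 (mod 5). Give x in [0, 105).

Write x = 4 + 21·k. Then 21·k ≡ 2 − 4 ≡ 3 (mod 5).
Need 21⁻¹ mod 5. Extended Euclid on (5, 1):
5 = 5×1 + 0
21⁻¹ ≡ 1 (mod 5), so k ≡ 1·3 ≡ 3 (mod 5).
x = 4 + 21·3 = 67.

67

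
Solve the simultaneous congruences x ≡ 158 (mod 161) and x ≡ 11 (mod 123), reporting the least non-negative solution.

14648

Write x = 158 + 161·k. Then 161·k ≡ 11 − 158 ≡ 99 (mod 123).
Need 161⁻¹ mod 123. Extended Euclid on (123, 38):
123 = 3*38 + 9
38 = 4*9 + 2
9 = 4*2 + 1
2 = 2*1 + 0
Back-substitute:
1 = 9 − 4·2
1 = −4·38 + 17·9
1 = 17·123 − 55·38
161⁻¹ ≡ 68 (mod 123), so k ≡ 68·99 ≡ 90 (mod 123).
x = 158 + 161·90 = 14648.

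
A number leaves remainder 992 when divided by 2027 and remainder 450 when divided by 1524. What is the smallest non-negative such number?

2486094

Write x = 992 + 2027·k. Then 2027·k ≡ 450 − 992 ≡ 982 (mod 1524).
Need 2027⁻¹ mod 1524. Extended Euclid on (1524, 503):
1524 = 3·503 + 15
503 = 33·15 + 8
15 = 1·8 + 7
8 = 1·7 + 1
7 = 7·1 + 0
Back-substitute:
1 = 8 − 7
1 = −15 + 2·8
1 = 2·503 − 67·15
1 = −67·1524 + 203·503
2027⁻¹ ≡ 203 (mod 1524), so k ≡ 203·982 ≡ 1226 (mod 1524).
x = 992 + 2027·1226 = 2486094.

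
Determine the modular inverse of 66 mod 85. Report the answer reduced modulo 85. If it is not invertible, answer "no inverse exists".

76

Apply the Euclidean algorithm to 85 and 66:
85 = 1*66 + 19
66 = 3*19 + 9
19 = 2*9 + 1
9 = 9*1 + 0
The gcd is 1. Working backward:
1 = 19 − 2·9
1 = −2·66 + 7·19
1 = 7·85 − 9·66
So 66·(-9) ≡ 1 (mod 85), and -9 ≡ 76 (mod 85).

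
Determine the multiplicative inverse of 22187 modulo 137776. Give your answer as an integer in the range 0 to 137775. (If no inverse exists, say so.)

Extended Euclidean algorithm:
137776 = 6·22187 + 4654
22187 = 4·4654 + 3571
4654 = 1·3571 + 1083
3571 = 3·1083 + 322
1083 = 3·322 + 117
322 = 2·117 + 88
117 = 1·88 + 29
88 = 3·29 + 1
29 = 29·1 + 0
The gcd is 1. Working backward:
1 = 88 − 3·29
1 = −3·117 + 4·88
1 = 4·322 − 11·117
1 = −11·1083 + 37·322
1 = 37·3571 − 122·1083
1 = −122·4654 + 159·3571
1 = 159·22187 − 758·4654
1 = −758·137776 + 4707·22187
So 22187·4707 ≡ 1 (mod 137776).

4707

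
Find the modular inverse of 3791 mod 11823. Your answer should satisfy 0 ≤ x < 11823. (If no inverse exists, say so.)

Run Euclid on (11823, 3791):
11823 = 3×3791 + 450
3791 = 8×450 + 191
450 = 2×191 + 68
191 = 2×68 + 55
68 = 1×55 + 13
55 = 4×13 + 3
13 = 4×3 + 1
3 = 3×1 + 0
Since gcd(3791, 11823) = 1, back-substitute to write 1 as a combination:
1 = 13 − 4·3
1 = −4·55 + 17·13
1 = 17·68 − 21·55
1 = −21·191 + 59·68
1 = 59·450 − 139·191
1 = −139·3791 + 1171·450
1 = 1171·11823 − 3652·3791
So 3791·(-3652) ≡ 1 (mod 11823), and -3652 ≡ 8171 (mod 11823).

8171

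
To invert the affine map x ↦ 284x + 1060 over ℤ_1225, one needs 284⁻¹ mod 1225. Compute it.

289

Run Euclid on (1225, 284):
1225 = 4×284 + 89
284 = 3×89 + 17
89 = 5×17 + 4
17 = 4×4 + 1
4 = 4×1 + 0
Since gcd(284, 1225) = 1, back-substitute to write 1 as a combination:
1 = 17 − 4·4
1 = −4·89 + 21·17
1 = 21·284 − 67·89
1 = −67·1225 + 289·284
So 284·289 ≡ 1 (mod 1225).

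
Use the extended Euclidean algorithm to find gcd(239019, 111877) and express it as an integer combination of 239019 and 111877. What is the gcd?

1

Apply Euclid's algorithm to 239019 and 111877:
239019 = 2·111877 + 15265
111877 = 7·15265 + 5022
15265 = 3·5022 + 199
5022 = 25·199 + 47
199 = 4·47 + 11
47 = 4·11 + 3
11 = 3·3 + 2
3 = 1·2 + 1
2 = 2·1 + 0
gcd(239019, 111877) = 1.
Express as a combination:
1 = 3 − 2
1 = −11 + 4·3
1 = 4·47 − 17·11
1 = −17·199 + 72·47
1 = 72·5022 − 1817·199
1 = −1817·15265 + 5523·5022
1 = 5523·111877 − 40478·15265
1 = −40478·239019 + 86479·111877
So 1 = (-40478)·239019 + (86479)·111877.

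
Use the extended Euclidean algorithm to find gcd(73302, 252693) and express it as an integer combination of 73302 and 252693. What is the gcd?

Apply Euclid's algorithm to 252693 and 73302:
252693 = 3·73302 + 32787
73302 = 2·32787 + 7728
32787 = 4·7728 + 1875
7728 = 4·1875 + 228
1875 = 8·228 + 51
228 = 4·51 + 24
51 = 2·24 + 3
24 = 8·3 + 0
gcd(73302, 252693) = 3.
Express as a combination:
3 = 51 − 2·24
3 = −2·228 + 9·51
3 = 9·1875 − 74·228
3 = −74·7728 + 305·1875
3 = 305·32787 − 1294·7728
3 = −1294·73302 + 2893·32787
3 = 2893·252693 − 9973·73302
So 3 = (2893)·252693 + (-9973)·73302.

3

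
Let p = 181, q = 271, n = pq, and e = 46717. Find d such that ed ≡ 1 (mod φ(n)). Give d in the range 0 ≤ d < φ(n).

10453

φ(n) = (p−1)(q−1) = 180·270 = 48600.
Need d with 46717·d ≡ 1 (mod 48600). Apply the extended Euclidean algorithm:
48600 = 1×46717 + 1883
46717 = 24×1883 + 1525
1883 = 1×1525 + 358
1525 = 4×358 + 93
358 = 3×93 + 79
93 = 1×79 + 14
79 = 5×14 + 9
14 = 1×9 + 5
9 = 1×5 + 4
5 = 1×4 + 1
4 = 4×1 + 0
Back-substitute:
1 = 5 − 4
1 = −9 + 2·5
1 = 2·14 − 3·9
1 = −3·79 + 17·14
1 = 17·93 − 20·79
1 = −20·358 + 77·93
1 = 77·1525 − 328·358
1 = −328·1883 + 405·1525
1 = 405·46717 − 10048·1883
1 = −10048·48600 + 10453·46717
So 46717·10453 ≡ 1 (mod 48600), hence d = 10453.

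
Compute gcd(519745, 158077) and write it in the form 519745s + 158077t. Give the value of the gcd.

Repeated division:
519745 = 3·158077 + 45514
158077 = 3·45514 + 21535
45514 = 2·21535 + 2444
21535 = 8·2444 + 1983
2444 = 1·1983 + 461
1983 = 4·461 + 139
461 = 3·139 + 44
139 = 3·44 + 7
44 = 6·7 + 2
7 = 3·2 + 1
2 = 2·1 + 0
gcd(519745, 158077) = 1.
Express as a combination:
1 = 7 − 3·2
1 = −3·44 + 19·7
1 = 19·139 − 60·44
1 = −60·461 + 199·139
1 = 199·1983 − 856·461
1 = −856·2444 + 1055·1983
1 = 1055·21535 − 9296·2444
1 = −9296·45514 + 19647·21535
1 = 19647·158077 − 68237·45514
1 = −68237·519745 + 224358·158077
So 1 = (-68237)·519745 + (224358)·158077.

1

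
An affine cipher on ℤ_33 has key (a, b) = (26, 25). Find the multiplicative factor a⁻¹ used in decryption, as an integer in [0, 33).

Extended Euclidean algorithm:
33 = 1·26 + 7
26 = 3·7 + 5
7 = 1·5 + 2
5 = 2·2 + 1
2 = 2·1 + 0
The gcd is 1. Working backward:
1 = 5 − 2·2
1 = −2·7 + 3·5
1 = 3·26 − 11·7
1 = −11·33 + 14·26
So 26·14 ≡ 1 (mod 33).

14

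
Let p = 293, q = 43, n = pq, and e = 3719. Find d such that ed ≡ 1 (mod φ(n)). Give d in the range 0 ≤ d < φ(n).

5639

φ(n) = (p−1)(q−1) = 292·42 = 12264.
Need d with 3719·d ≡ 1 (mod 12264). Apply the extended Euclidean algorithm:
12264 = 3·3719 + 1107
3719 = 3·1107 + 398
1107 = 2·398 + 311
398 = 1·311 + 87
311 = 3·87 + 50
87 = 1·50 + 37
50 = 1·37 + 13
37 = 2·13 + 11
13 = 1·11 + 2
11 = 5·2 + 1
2 = 2·1 + 0
Back-substitute:
1 = 11 − 5·2
1 = −5·13 + 6·11
1 = 6·37 − 17·13
1 = −17·50 + 23·37
1 = 23·87 − 40·50
1 = −40·311 + 143·87
1 = 143·398 − 183·311
1 = −183·1107 + 509·398
1 = 509·3719 − 1710·1107
1 = −1710·12264 + 5639·3719
So 3719·5639 ≡ 1 (mod 12264), hence d = 5639.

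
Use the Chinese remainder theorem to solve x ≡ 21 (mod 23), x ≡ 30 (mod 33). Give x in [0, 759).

Write x = 21 + 23·k. Then 23·k ≡ 30 − 21 ≡ 9 (mod 33).
Need 23⁻¹ mod 33. Extended Euclid on (33, 23):
33 = 1·23 + 10
23 = 2·10 + 3
10 = 3·3 + 1
3 = 3·1 + 0
Back-substitute:
1 = 10 − 3·3
1 = −3·23 + 7·10
1 = 7·33 − 10·23
23⁻¹ ≡ 23 (mod 33), so k ≡ 23·9 ≡ 9 (mod 33).
x = 21 + 23·9 = 228.

228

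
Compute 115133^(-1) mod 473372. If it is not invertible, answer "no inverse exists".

268281

gcd(473372, 115133) by repeated division:
473372 = 4·115133 + 12840
115133 = 8·12840 + 12413
12840 = 1·12413 + 427
12413 = 29·427 + 30
427 = 14·30 + 7
30 = 4·7 + 2
7 = 3·2 + 1
2 = 2·1 + 0
The gcd is 1. Working backward:
1 = 7 − 3·2
1 = −3·30 + 13·7
1 = 13·427 − 185·30
1 = −185·12413 + 5378·427
1 = 5378·12840 − 5563·12413
1 = −5563·115133 + 49882·12840
1 = 49882·473372 − 205091·115133
Thus 115133·(-205091) ≡ 1 (mod 473372); reducing, -205091 mod 473372 = 268281.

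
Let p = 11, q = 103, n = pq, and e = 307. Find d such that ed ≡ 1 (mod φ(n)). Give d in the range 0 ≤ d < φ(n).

φ(n) = (p−1)(q−1) = 10·102 = 1020.
Need d with 307·d ≡ 1 (mod 1020). Apply the extended Euclidean algorithm:
1020 = 3×307 + 99
307 = 3×99 + 10
99 = 9×10 + 9
10 = 1×9 + 1
9 = 9×1 + 0
Back-substitute:
1 = 10 − 9
1 = −99 + 10·10
1 = 10·307 − 31·99
1 = −31·1020 + 103·307
So 307·103 ≡ 1 (mod 1020), hence d = 103.

103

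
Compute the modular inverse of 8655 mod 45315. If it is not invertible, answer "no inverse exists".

Euclidean algorithm on 45315, 8655:
45315 = 5·8655 + 2040
8655 = 4·2040 + 495
2040 = 4·495 + 60
495 = 8·60 + 15
60 = 4·15 + 0
gcd(8655, 45315) = 15 ≠ 1, so 8655 has no multiplicative inverse modulo 45315.

no inverse exists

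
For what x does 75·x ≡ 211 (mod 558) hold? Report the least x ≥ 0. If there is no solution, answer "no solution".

no solution

gcd(75, 558):
558 = 7·75 + 33
75 = 2·33 + 9
33 = 3·9 + 6
9 = 1·6 + 3
6 = 2·3 + 0
gcd = 3, but 3 ∤ 211, so the congruence has no solution.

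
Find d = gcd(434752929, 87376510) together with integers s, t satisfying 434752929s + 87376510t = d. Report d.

Repeated division:
434752929 = 4×87376510 + 85246889
87376510 = 1×85246889 + 2129621
85246889 = 40×2129621 + 62049
2129621 = 34×62049 + 19955
62049 = 3×19955 + 2184
19955 = 9×2184 + 299
2184 = 7×299 + 91
299 = 3×91 + 26
91 = 3×26 + 13
26 = 2×13 + 0
gcd(434752929, 87376510) = 13.
Express as a combination:
13 = 91 − 3·26
13 = −3·299 + 10·91
13 = 10·2184 − 73·299
13 = −73·19955 + 667·2184
13 = 667·62049 − 2074·19955
13 = −2074·2129621 + 71183·62049
13 = 71183·85246889 − 2849394·2129621
13 = −2849394·87376510 + 2920577·85246889
13 = 2920577·434752929 − 14531702·87376510
So 13 = (2920577)·434752929 + (-14531702)·87376510.

13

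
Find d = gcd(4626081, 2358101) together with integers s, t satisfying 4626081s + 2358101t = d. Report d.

Repeated division:
4626081 = 1*2358101 + 2267980
2358101 = 1*2267980 + 90121
2267980 = 25*90121 + 14955
90121 = 6*14955 + 391
14955 = 38*391 + 97
391 = 4*97 + 3
97 = 32*3 + 1
3 = 3*1 + 0
gcd(4626081, 2358101) = 1.
Express as a combination:
1 = 97 − 32·3
1 = −32·391 + 129·97
1 = 129·14955 − 4934·391
1 = −4934·90121 + 29733·14955
1 = 29733·2267980 − 748259·90121
1 = −748259·2358101 + 777992·2267980
1 = 777992·4626081 − 1526251·2358101
So 1 = (777992)·4626081 + (-1526251)·2358101.

1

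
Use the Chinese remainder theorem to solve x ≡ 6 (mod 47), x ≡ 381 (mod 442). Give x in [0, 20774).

2591

Write x = 6 + 47·k. Then 47·k ≡ 381 − 6 ≡ 375 (mod 442).
Need 47⁻¹ mod 442. Extended Euclid on (442, 47):
442 = 9×47 + 19
47 = 2×19 + 9
19 = 2×9 + 1
9 = 9×1 + 0
Back-substitute:
1 = 19 − 2·9
1 = −2·47 + 5·19
1 = 5·442 − 47·47
47⁻¹ ≡ 395 (mod 442), so k ≡ 395·375 ≡ 55 (mod 442).
x = 6 + 47·55 = 2591.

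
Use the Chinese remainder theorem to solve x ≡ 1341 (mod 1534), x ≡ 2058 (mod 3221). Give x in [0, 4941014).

Write x = 1341 + 1534·k. Then 1534·k ≡ 2058 − 1341 ≡ 717 (mod 3221).
Need 1534⁻¹ mod 3221. Extended Euclid on (3221, 1534):
3221 = 2*1534 + 153
1534 = 10*153 + 4
153 = 38*4 + 1
4 = 4*1 + 0
Back-substitute:
1 = 153 − 38·4
1 = −38·1534 + 381·153
1 = 381·3221 − 800·1534
1534⁻¹ ≡ 2421 (mod 3221), so k ≡ 2421·717 ≡ 2959 (mod 3221).
x = 1341 + 1534·2959 = 4540447.

4540447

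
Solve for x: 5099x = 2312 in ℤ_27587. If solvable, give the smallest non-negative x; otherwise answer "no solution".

15977

First find gcd(5099, 27587):
27587 = 5·5099 + 2092
5099 = 2·2092 + 915
2092 = 2·915 + 262
915 = 3·262 + 129
262 = 2·129 + 4
129 = 32·4 + 1
4 = 4·1 + 0
gcd = 1, so a unique solution mod 27587 exists.
Back-substitute for the Bézout coefficients:
1 = 129 − 32·4
1 = −32·262 + 65·129
1 = 65·915 − 227·262
1 = −227·2092 + 519·915
1 = 519·5099 − 1265·2092
1 = −1265·27587 + 6844·5099
So 5099·(6844) ≡ 1 (mod 27587), giving 5099⁻¹ ≡ 6844.
x ≡ 5099⁻¹·2312 ≡ 6844·2312 ≡ 15977 (mod 27587).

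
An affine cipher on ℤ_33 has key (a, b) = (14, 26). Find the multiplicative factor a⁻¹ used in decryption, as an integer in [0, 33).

gcd(33, 14) by repeated division:
33 = 2*14 + 5
14 = 2*5 + 4
5 = 1*4 + 1
4 = 4*1 + 0
The gcd is 1. Working backward:
1 = 5 − 4
1 = −14 + 3·5
1 = 3·33 − 7·14
Thus 14·(-7) ≡ 1 (mod 33); reducing, -7 mod 33 = 26.

26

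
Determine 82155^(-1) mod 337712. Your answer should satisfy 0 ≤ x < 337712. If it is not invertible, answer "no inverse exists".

47507

Apply the Euclidean algorithm to 337712 and 82155:
337712 = 4*82155 + 9092
82155 = 9*9092 + 327
9092 = 27*327 + 263
327 = 1*263 + 64
263 = 4*64 + 7
64 = 9*7 + 1
7 = 7*1 + 0
gcd = 1, so the inverse exists. Back-substitute:
1 = 64 − 9·7
1 = −9·263 + 37·64
1 = 37·327 − 46·263
1 = −46·9092 + 1279·327
1 = 1279·82155 − 11557·9092
1 = −11557·337712 + 47507·82155
So 82155·47507 ≡ 1 (mod 337712).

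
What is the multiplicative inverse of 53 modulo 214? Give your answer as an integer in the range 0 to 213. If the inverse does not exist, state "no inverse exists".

105

Run Euclid on (214, 53):
214 = 4×53 + 2
53 = 26×2 + 1
2 = 2×1 + 0
The gcd is 1. Working backward:
1 = 53 − 26·2
1 = −26·214 + 105·53
So 53·105 ≡ 1 (mod 214).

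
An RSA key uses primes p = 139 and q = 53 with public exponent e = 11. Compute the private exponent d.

φ(n) = (p−1)(q−1) = 138·52 = 7176.
Need d with 11·d ≡ 1 (mod 7176). Apply the extended Euclidean algorithm:
7176 = 652·11 + 4
11 = 2·4 + 3
4 = 1·3 + 1
3 = 3·1 + 0
Back-substitute:
1 = 4 − 3
1 = −11 + 3·4
1 = 3·7176 − 1957·11
So 11·(-1957) ≡ 1 (mod 7176), hence d ≡ -1957 ≡ 5219 (mod 7176).

5219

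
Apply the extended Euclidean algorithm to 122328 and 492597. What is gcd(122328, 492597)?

Repeated division:
492597 = 4*122328 + 3285
122328 = 37*3285 + 783
3285 = 4*783 + 153
783 = 5*153 + 18
153 = 8*18 + 9
18 = 2*9 + 0
gcd(122328, 492597) = 9.
Working backward:
9 = 153 − 8·18
9 = −8·783 + 41·153
9 = 41·3285 − 172·783
9 = −172·122328 + 6405·3285
9 = 6405·492597 − 25792·122328
So 9 = (6405)·492597 + (-25792)·122328.

9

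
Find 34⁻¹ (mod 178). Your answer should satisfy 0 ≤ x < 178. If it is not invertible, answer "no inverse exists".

no inverse exists

Euclidean algorithm on 178, 34:
178 = 5·34 + 8
34 = 4·8 + 2
8 = 4·2 + 0
gcd(34, 178) = 2 ≠ 1, so 34 has no multiplicative inverse modulo 178.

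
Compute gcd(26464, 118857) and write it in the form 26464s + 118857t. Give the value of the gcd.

Repeated division:
118857 = 4×26464 + 13001
26464 = 2×13001 + 462
13001 = 28×462 + 65
462 = 7×65 + 7
65 = 9×7 + 2
7 = 3×2 + 1
2 = 2×1 + 0
gcd(26464, 118857) = 1.
Working backward:
1 = 7 − 3·2
1 = −3·65 + 28·7
1 = 28·462 − 199·65
1 = −199·13001 + 5600·462
1 = 5600·26464 − 11399·13001
1 = −11399·118857 + 51196·26464
So 1 = (-11399)·118857 + (51196)·26464.

1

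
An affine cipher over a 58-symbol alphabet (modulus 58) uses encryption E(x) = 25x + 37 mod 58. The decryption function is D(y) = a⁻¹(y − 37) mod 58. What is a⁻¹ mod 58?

Apply the Euclidean algorithm to 58 and 25:
58 = 2·25 + 8
25 = 3·8 + 1
8 = 8·1 + 0
Since gcd(25, 58) = 1, back-substitute to write 1 as a combination:
1 = 25 − 3·8
1 = −3·58 + 7·25
So 25·7 ≡ 1 (mod 58).

7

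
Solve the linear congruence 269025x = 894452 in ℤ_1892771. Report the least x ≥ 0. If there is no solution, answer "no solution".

First find gcd(269025, 1892771):
1892771 = 7*269025 + 9596
269025 = 28*9596 + 337
9596 = 28*337 + 160
337 = 2*160 + 17
160 = 9*17 + 7
17 = 2*7 + 3
7 = 2*3 + 1
3 = 3*1 + 0
gcd = 1, so a unique solution mod 1892771 exists.
Back-substitute for the Bézout coefficients:
1 = 7 − 2·3
1 = −2·17 + 5·7
1 = 5·160 − 47·17
1 = −47·337 + 99·160
1 = 99·9596 − 2819·337
1 = −2819·269025 + 79031·9596
1 = 79031·1892771 − 556036·269025
So 269025·(-556036) ≡ 1 (mod 1892771), giving 269025⁻¹ ≡ 1336735.
x ≡ 269025⁻¹·894452 ≡ 1336735·894452 ≡ 781230 (mod 1892771).

781230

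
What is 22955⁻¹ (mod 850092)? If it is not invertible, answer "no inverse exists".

Apply the Euclidean algorithm to 850092 and 22955:
850092 = 37·22955 + 757
22955 = 30·757 + 245
757 = 3·245 + 22
245 = 11·22 + 3
22 = 7·3 + 1
3 = 3·1 + 0
Since gcd(22955, 850092) = 1, back-substitute to write 1 as a combination:
1 = 22 − 7·3
1 = −7·245 + 78·22
1 = 78·757 − 241·245
1 = −241·22955 + 7308·757
1 = 7308·850092 − 270637·22955
Hence 22955⁻¹ ≡ -270637 ≡ 579455 (mod 850092).

579455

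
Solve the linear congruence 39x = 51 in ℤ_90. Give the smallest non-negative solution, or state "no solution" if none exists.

29

First find gcd(39, 90):
90 = 2*39 + 12
39 = 3*12 + 3
12 = 4*3 + 0
gcd = 3 and 3 | 51, so solutions exist. Divide through by 3: 13x ≡ 17 (mod 30).
Now find 13⁻¹ mod 30:
30 = 2×13 + 4
13 = 3×4 + 1
4 = 4×1 + 0
Back-substitute:
1 = 13 − 3·4
1 = −3·30 + 7·13
So 13⁻¹ ≡ 7 (mod 30).
Then x ≡ 7·17 ≡ 29 (mod 30); the smallest non-negative solution is x = 29.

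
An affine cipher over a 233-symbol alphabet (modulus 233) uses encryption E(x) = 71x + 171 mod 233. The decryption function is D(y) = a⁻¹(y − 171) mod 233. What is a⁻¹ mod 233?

128

Extended Euclidean algorithm:
233 = 3×71 + 20
71 = 3×20 + 11
20 = 1×11 + 9
11 = 1×9 + 2
9 = 4×2 + 1
2 = 2×1 + 0
Since gcd(71, 233) = 1, back-substitute to write 1 as a combination:
1 = 9 − 4·2
1 = −4·11 + 5·9
1 = 5·20 − 9·11
1 = −9·71 + 32·20
1 = 32·233 − 105·71
So 71·(-105) ≡ 1 (mod 233), and -105 ≡ 128 (mod 233).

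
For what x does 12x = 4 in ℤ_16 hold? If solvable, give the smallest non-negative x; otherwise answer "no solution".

First find gcd(12, 16):
16 = 1·12 + 4
12 = 3·4 + 0
gcd = 4 and 4 | 4, so solutions exist. Divide through by 4: 3x ≡ 1 (mod 4).
Now find 3⁻¹ mod 4:
4 = 1·3 + 1
3 = 3·1 + 0
Back-substitute:
1 = 4 − 3
So 3·(-1) ≡ 1 (mod 4), i.e. 3⁻¹ ≡ 3.
Then x ≡ 3·1 ≡ 3 (mod 4); the smallest non-negative solution is x = 3.

3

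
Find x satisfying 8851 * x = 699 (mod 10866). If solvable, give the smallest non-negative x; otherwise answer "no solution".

First find gcd(8851, 10866):
10866 = 1×8851 + 2015
8851 = 4×2015 + 791
2015 = 2×791 + 433
791 = 1×433 + 358
433 = 1×358 + 75
358 = 4×75 + 58
75 = 1×58 + 17
58 = 3×17 + 7
17 = 2×7 + 3
7 = 2×3 + 1
3 = 3×1 + 0
gcd = 1, so a unique solution mod 10866 exists.
Back-substitute for the Bézout coefficients:
1 = 7 − 2·3
1 = −2·17 + 5·7
1 = 5·58 − 17·17
1 = −17·75 + 22·58
1 = 22·358 − 105·75
1 = −105·433 + 127·358
1 = 127·791 − 232·433
1 = −232·2015 + 591·791
1 = 591·8851 − 2596·2015
1 = −2596·10866 + 3187·8851
So 8851·(3187) ≡ 1 (mod 10866), giving 8851⁻¹ ≡ 3187.
x ≡ 8851⁻¹·699 ≡ 3187·699 ≡ 183 (mod 10866).

183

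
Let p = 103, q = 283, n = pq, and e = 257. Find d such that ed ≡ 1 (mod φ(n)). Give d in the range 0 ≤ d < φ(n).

φ(n) = (p−1)(q−1) = 102·282 = 28764.
Need d with 257·d ≡ 1 (mod 28764). Apply the extended Euclidean algorithm:
28764 = 111*257 + 237
257 = 1*237 + 20
237 = 11*20 + 17
20 = 1*17 + 3
17 = 5*3 + 2
3 = 1*2 + 1
2 = 2*1 + 0
Back-substitute:
1 = 3 − 2
1 = −17 + 6·3
1 = 6·20 − 7·17
1 = −7·237 + 83·20
1 = 83·257 − 90·237
1 = −90·28764 + 10073·257
So 257·10073 ≡ 1 (mod 28764), hence d = 10073.

10073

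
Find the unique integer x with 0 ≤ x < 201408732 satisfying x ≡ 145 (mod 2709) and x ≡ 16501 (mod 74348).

126705493

Write x = 145 + 2709·k. Then 2709·k ≡ 16501 − 145 ≡ 16356 (mod 74348).
Need 2709⁻¹ mod 74348. Extended Euclid on (74348, 2709):
74348 = 27*2709 + 1205
2709 = 2*1205 + 299
1205 = 4*299 + 9
299 = 33*9 + 2
9 = 4*2 + 1
2 = 2*1 + 0
Back-substitute:
1 = 9 − 4·2
1 = −4·299 + 133·9
1 = 133·1205 − 536·299
1 = −536·2709 + 1205·1205
1 = 1205·74348 − 33071·2709
2709⁻¹ ≡ 41277 (mod 74348), so k ≡ 41277·16356 ≡ 46772 (mod 74348).
x = 145 + 2709·46772 = 126705493.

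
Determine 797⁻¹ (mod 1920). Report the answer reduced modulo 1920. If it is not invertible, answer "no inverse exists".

53

Extended Euclidean algorithm:
1920 = 2×797 + 326
797 = 2×326 + 145
326 = 2×145 + 36
145 = 4×36 + 1
36 = 36×1 + 0
The gcd is 1. Working backward:
1 = 145 − 4·36
1 = −4·326 + 9·145
1 = 9·797 − 22·326
1 = −22·1920 + 53·797
So 797·53 ≡ 1 (mod 1920).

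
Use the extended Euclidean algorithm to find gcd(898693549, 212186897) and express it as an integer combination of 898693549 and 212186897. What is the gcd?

Apply Euclid's algorithm to 898693549 and 212186897:
898693549 = 4×212186897 + 49945961
212186897 = 4×49945961 + 12403053
49945961 = 4×12403053 + 333749
12403053 = 37×333749 + 54340
333749 = 6×54340 + 7709
54340 = 7×7709 + 377
7709 = 20×377 + 169
377 = 2×169 + 39
169 = 4×39 + 13
39 = 3×13 + 0
gcd(898693549, 212186897) = 13.
Back-substituting:
13 = 169 − 4·39
13 = −4·377 + 9·169
13 = 9·7709 − 184·377
13 = −184·54340 + 1297·7709
13 = 1297·333749 − 7966·54340
13 = −7966·12403053 + 296039·333749
13 = 296039·49945961 − 1192122·12403053
13 = −1192122·212186897 + 5064527·49945961
13 = 5064527·898693549 − 21450230·212186897
So 13 = (5064527)·898693549 + (-21450230)·212186897.

13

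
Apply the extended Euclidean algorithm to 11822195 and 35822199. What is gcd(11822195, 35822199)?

Repeated division:
35822199 = 3·11822195 + 355614
11822195 = 33·355614 + 86933
355614 = 4·86933 + 7882
86933 = 11·7882 + 231
7882 = 34·231 + 28
231 = 8·28 + 7
28 = 4·7 + 0
gcd(11822195, 35822199) = 7.
Express as a combination:
7 = 231 − 8·28
7 = −8·7882 + 273·231
7 = 273·86933 − 3011·7882
7 = −3011·355614 + 12317·86933
7 = 12317·11822195 − 409472·355614
7 = −409472·35822199 + 1240733·11822195
So 7 = (-409472)·35822199 + (1240733)·11822195.

7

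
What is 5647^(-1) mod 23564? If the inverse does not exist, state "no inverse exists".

Apply the Euclidean algorithm to 23564 and 5647:
23564 = 4·5647 + 976
5647 = 5·976 + 767
976 = 1·767 + 209
767 = 3·209 + 140
209 = 1·140 + 69
140 = 2·69 + 2
69 = 34·2 + 1
2 = 2·1 + 0
gcd = 1, so the inverse exists. Back-substitute:
1 = 69 − 34·2
1 = −34·140 + 69·69
1 = 69·209 − 103·140
1 = −103·767 + 378·209
1 = 378·976 − 481·767
1 = −481·5647 + 2783·976
1 = 2783·23564 − 11613·5647
So 5647·(-11613) ≡ 1 (mod 23564), and -11613 ≡ 11951 (mod 23564).

11951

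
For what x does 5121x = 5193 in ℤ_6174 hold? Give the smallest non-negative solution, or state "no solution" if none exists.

First find gcd(5121, 6174):
6174 = 1*5121 + 1053
5121 = 4*1053 + 909
1053 = 1*909 + 144
909 = 6*144 + 45
144 = 3*45 + 9
45 = 5*9 + 0
gcd = 9 and 9 | 5193, so solutions exist. Divide through by 9: 569x ≡ 577 (mod 686).
Now find 569⁻¹ mod 686:
686 = 1×569 + 117
569 = 4×117 + 101
117 = 1×101 + 16
101 = 6×16 + 5
16 = 3×5 + 1
5 = 5×1 + 0
Back-substitute:
1 = 16 − 3·5
1 = −3·101 + 19·16
1 = 19·117 − 22·101
1 = −22·569 + 107·117
1 = 107·686 − 129·569
So 569·(-129) ≡ 1 (mod 686), i.e. 569⁻¹ ≡ 557.
Then x ≡ 557·577 ≡ 341 (mod 686); the smallest non-negative solution is x = 341.

341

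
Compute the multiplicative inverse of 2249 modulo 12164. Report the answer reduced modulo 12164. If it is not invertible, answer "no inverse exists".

4765

Apply the Euclidean algorithm to 12164 and 2249:
12164 = 5·2249 + 919
2249 = 2·919 + 411
919 = 2·411 + 97
411 = 4·97 + 23
97 = 4·23 + 5
23 = 4·5 + 3
5 = 1·3 + 2
3 = 1·2 + 1
2 = 2·1 + 0
Since gcd(2249, 12164) = 1, back-substitute to write 1 as a combination:
1 = 3 − 2
1 = −5 + 2·3
1 = 2·23 − 9·5
1 = −9·97 + 38·23
1 = 38·411 − 161·97
1 = −161·919 + 360·411
1 = 360·2249 − 881·919
1 = −881·12164 + 4765·2249
So 2249·4765 ≡ 1 (mod 12164).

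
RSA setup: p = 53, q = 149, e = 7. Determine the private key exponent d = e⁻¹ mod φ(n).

2199

φ(n) = (p−1)(q−1) = 52·148 = 7696.
Need d with 7·d ≡ 1 (mod 7696). Apply the extended Euclidean algorithm:
7696 = 1099*7 + 3
7 = 2*3 + 1
3 = 3*1 + 0
Back-substitute:
1 = 7 − 2·3
1 = −2·7696 + 2199·7
So 7·2199 ≡ 1 (mod 7696), hence d = 2199.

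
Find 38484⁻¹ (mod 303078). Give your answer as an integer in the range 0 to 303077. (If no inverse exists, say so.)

Compute gcd(38484, 303078):
303078 = 7·38484 + 33690
38484 = 1·33690 + 4794
33690 = 7·4794 + 132
4794 = 36·132 + 42
132 = 3·42 + 6
42 = 7·6 + 0
The gcd is 6, not 1, hence no inverse exists.

no inverse exists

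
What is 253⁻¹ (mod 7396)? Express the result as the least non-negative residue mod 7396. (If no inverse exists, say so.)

Apply the Euclidean algorithm to 7396 and 253:
7396 = 29·253 + 59
253 = 4·59 + 17
59 = 3·17 + 8
17 = 2·8 + 1
8 = 8·1 + 0
gcd = 1, so the inverse exists. Back-substitute:
1 = 17 − 2·8
1 = −2·59 + 7·17
1 = 7·253 − 30·59
1 = −30·7396 + 877·253
So 253·877 ≡ 1 (mod 7396).

877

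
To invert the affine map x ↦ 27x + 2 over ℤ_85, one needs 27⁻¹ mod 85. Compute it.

Apply the Euclidean algorithm to 85 and 27:
85 = 3·27 + 4
27 = 6·4 + 3
4 = 1·3 + 1
3 = 3·1 + 0
Since gcd(27, 85) = 1, back-substitute to write 1 as a combination:
1 = 4 − 3
1 = −27 + 7·4
1 = 7·85 − 22·27
So 27·(-22) ≡ 1 (mod 85), and -22 ≡ 63 (mod 85).

63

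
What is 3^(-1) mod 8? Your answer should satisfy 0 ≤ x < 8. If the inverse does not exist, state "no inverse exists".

3

Run Euclid on (8, 3):
8 = 2*3 + 2
3 = 1*2 + 1
2 = 2*1 + 0
gcd = 1, so the inverse exists. Back-substitute:
1 = 3 − 2
1 = −8 + 3·3
So 3·3 ≡ 1 (mod 8).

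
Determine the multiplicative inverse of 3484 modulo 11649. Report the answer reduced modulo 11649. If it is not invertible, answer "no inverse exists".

Run Euclid on (11649, 3484):
11649 = 3*3484 + 1197
3484 = 2*1197 + 1090
1197 = 1*1090 + 107
1090 = 10*107 + 20
107 = 5*20 + 7
20 = 2*7 + 6
7 = 1*6 + 1
6 = 6*1 + 0
The gcd is 1. Working backward:
1 = 7 − 6
1 = −20 + 3·7
1 = 3·107 − 16·20
1 = −16·1090 + 163·107
1 = 163·1197 − 179·1090
1 = −179·3484 + 521·1197
1 = 521·11649 − 1742·3484
Hence 3484⁻¹ ≡ -1742 ≡ 9907 (mod 11649).

9907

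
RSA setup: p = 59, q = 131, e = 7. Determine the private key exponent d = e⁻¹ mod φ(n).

6463

φ(n) = (p−1)(q−1) = 58·130 = 7540.
Need d with 7·d ≡ 1 (mod 7540). Apply the extended Euclidean algorithm:
7540 = 1077×7 + 1
7 = 7×1 + 0
Back-substitute:
1 = 7540 − 1077·7
So 7·(-1077) ≡ 1 (mod 7540), hence d ≡ -1077 ≡ 6463 (mod 7540).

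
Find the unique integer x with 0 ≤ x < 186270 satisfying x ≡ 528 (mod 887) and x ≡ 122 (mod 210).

Write x = 528 + 887·k. Then 887·k ≡ 122 − 528 ≡ 14 (mod 210).
Need 887⁻¹ mod 210. Extended Euclid on (210, 47):
210 = 4*47 + 22
47 = 2*22 + 3
22 = 7*3 + 1
3 = 3*1 + 0
Back-substitute:
1 = 22 − 7·3
1 = −7·47 + 15·22
1 = 15·210 − 67·47
887⁻¹ ≡ 143 (mod 210), so k ≡ 143·14 ≡ 112 (mod 210).
x = 528 + 887·112 = 99872.

99872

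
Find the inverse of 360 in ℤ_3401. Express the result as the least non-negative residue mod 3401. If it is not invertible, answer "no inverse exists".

1880

Extended Euclidean algorithm:
3401 = 9×360 + 161
360 = 2×161 + 38
161 = 4×38 + 9
38 = 4×9 + 2
9 = 4×2 + 1
2 = 2×1 + 0
Since gcd(360, 3401) = 1, back-substitute to write 1 as a combination:
1 = 9 − 4·2
1 = −4·38 + 17·9
1 = 17·161 − 72·38
1 = −72·360 + 161·161
1 = 161·3401 − 1521·360
Thus 360·(-1521) ≡ 1 (mod 3401); reducing, -1521 mod 3401 = 1880.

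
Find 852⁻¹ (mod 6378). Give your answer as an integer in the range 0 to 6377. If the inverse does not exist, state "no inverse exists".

no inverse exists

Compute gcd(852, 6378):
6378 = 7*852 + 414
852 = 2*414 + 24
414 = 17*24 + 6
24 = 4*6 + 0
The gcd is 6, not 1, hence no inverse exists.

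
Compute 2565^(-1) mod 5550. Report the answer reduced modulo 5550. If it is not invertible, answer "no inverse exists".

no inverse exists

Euclidean algorithm on 5550, 2565:
5550 = 2×2565 + 420
2565 = 6×420 + 45
420 = 9×45 + 15
45 = 3×15 + 0
Since gcd = 15 > 1, 2565 is not a unit mod 5550.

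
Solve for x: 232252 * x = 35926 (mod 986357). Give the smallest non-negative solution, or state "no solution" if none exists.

First find gcd(232252, 986357):
986357 = 4×232252 + 57349
232252 = 4×57349 + 2856
57349 = 20×2856 + 229
2856 = 12×229 + 108
229 = 2×108 + 13
108 = 8×13 + 4
13 = 3×4 + 1
4 = 4×1 + 0
gcd = 1, so a unique solution mod 986357 exists.
Back-substitute for the Bézout coefficients:
1 = 13 − 3·4
1 = −3·108 + 25·13
1 = 25·229 − 53·108
1 = −53·2856 + 661·229
1 = 661·57349 − 13273·2856
1 = −13273·232252 + 53753·57349
1 = 53753·986357 − 228285·232252
So 232252·(-228285) ≡ 1 (mod 986357), giving 232252⁻¹ ≡ 758072.
x ≡ 232252⁻¹·35926 ≡ 758072·35926 ≡ 191545 (mod 986357).

191545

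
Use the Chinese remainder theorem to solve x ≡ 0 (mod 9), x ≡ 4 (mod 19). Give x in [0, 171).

99

Write x = 0 + 9·k. Then 9·k ≡ 4 − 0 ≡ 4 (mod 19).
Need 9⁻¹ mod 19. Extended Euclid on (19, 9):
19 = 2·9 + 1
9 = 9·1 + 0
Back-substitute:
1 = 19 − 2·9
9⁻¹ ≡ 17 (mod 19), so k ≡ 17·4 ≡ 11 (mod 19).
x = 0 + 9·11 = 99.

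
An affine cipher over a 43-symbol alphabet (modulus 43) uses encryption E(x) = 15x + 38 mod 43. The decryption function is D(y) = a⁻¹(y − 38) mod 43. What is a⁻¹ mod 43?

23

Extended Euclidean algorithm:
43 = 2·15 + 13
15 = 1·13 + 2
13 = 6·2 + 1
2 = 2·1 + 0
The gcd is 1. Working backward:
1 = 13 − 6·2
1 = −6·15 + 7·13
1 = 7·43 − 20·15
So 15·(-20) ≡ 1 (mod 43), and -20 ≡ 23 (mod 43).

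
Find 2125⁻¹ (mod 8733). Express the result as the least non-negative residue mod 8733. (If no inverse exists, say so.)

gcd(8733, 2125) by repeated division:
8733 = 4·2125 + 233
2125 = 9·233 + 28
233 = 8·28 + 9
28 = 3·9 + 1
9 = 9·1 + 0
Since gcd(2125, 8733) = 1, back-substitute to write 1 as a combination:
1 = 28 − 3·9
1 = −3·233 + 25·28
1 = 25·2125 − 228·233
1 = −228·8733 + 937·2125
So 2125·937 ≡ 1 (mod 8733).

937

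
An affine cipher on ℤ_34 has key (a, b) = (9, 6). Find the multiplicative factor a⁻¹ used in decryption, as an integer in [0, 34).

Apply the Euclidean algorithm to 34 and 9:
34 = 3×9 + 7
9 = 1×7 + 2
7 = 3×2 + 1
2 = 2×1 + 0
Since gcd(9, 34) = 1, back-substitute to write 1 as a combination:
1 = 7 − 3·2
1 = −3·9 + 4·7
1 = 4·34 − 15·9
Hence 9⁻¹ ≡ -15 ≡ 19 (mod 34).

19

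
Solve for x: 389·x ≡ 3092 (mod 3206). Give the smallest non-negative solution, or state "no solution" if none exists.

First find gcd(389, 3206):
3206 = 8*389 + 94
389 = 4*94 + 13
94 = 7*13 + 3
13 = 4*3 + 1
3 = 3*1 + 0
gcd = 1, so a unique solution mod 3206 exists.
Back-substitute for the Bézout coefficients:
1 = 13 − 4·3
1 = −4·94 + 29·13
1 = 29·389 − 120·94
1 = −120·3206 + 989·389
So 389·(989) ≡ 1 (mod 3206), giving 389⁻¹ ≡ 989.
x ≡ 389⁻¹·3092 ≡ 989·3092 ≡ 2670 (mod 3206).

2670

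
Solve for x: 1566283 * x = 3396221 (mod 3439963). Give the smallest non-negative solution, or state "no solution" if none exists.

First find gcd(1566283, 3439963):
3439963 = 2*1566283 + 307397
1566283 = 5*307397 + 29298
307397 = 10*29298 + 14417
29298 = 2*14417 + 464
14417 = 31*464 + 33
464 = 14*33 + 2
33 = 16*2 + 1
2 = 2*1 + 0
gcd = 1, so a unique solution mod 3439963 exists.
Back-substitute for the Bézout coefficients:
1 = 33 − 16·2
1 = −16·464 + 225·33
1 = 225·14417 − 6991·464
1 = −6991·29298 + 14207·14417
1 = 14207·307397 − 149061·29298
1 = −149061·1566283 + 759512·307397
1 = 759512·3439963 − 1668085·1566283
So 1566283·(-1668085) ≡ 1 (mod 3439963), giving 1566283⁻¹ ≡ 1771878.
x ≡ 1566283⁻¹·3396221 ≡ 1771878·3396221 ≡ 318877 (mod 3439963).

318877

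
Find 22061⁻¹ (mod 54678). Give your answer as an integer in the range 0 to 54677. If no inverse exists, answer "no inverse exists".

Compute gcd(22061, 54678):
54678 = 2×22061 + 10556
22061 = 2×10556 + 949
10556 = 11×949 + 117
949 = 8×117 + 13
117 = 9×13 + 0
The gcd is 13, not 1, hence no inverse exists.

no inverse exists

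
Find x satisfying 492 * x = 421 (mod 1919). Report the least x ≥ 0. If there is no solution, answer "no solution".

426

First find gcd(492, 1919):
1919 = 3*492 + 443
492 = 1*443 + 49
443 = 9*49 + 2
49 = 24*2 + 1
2 = 2*1 + 0
gcd = 1, so a unique solution mod 1919 exists.
Back-substitute for the Bézout coefficients:
1 = 49 − 24·2
1 = −24·443 + 217·49
1 = 217·492 − 241·443
1 = −241·1919 + 940·492
So 492·(940) ≡ 1 (mod 1919), giving 492⁻¹ ≡ 940.
x ≡ 492⁻¹·421 ≡ 940·421 ≡ 426 (mod 1919).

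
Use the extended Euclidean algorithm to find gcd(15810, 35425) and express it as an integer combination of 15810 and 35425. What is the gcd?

5

Repeated division:
35425 = 2·15810 + 3805
15810 = 4·3805 + 590
3805 = 6·590 + 265
590 = 2·265 + 60
265 = 4·60 + 25
60 = 2·25 + 10
25 = 2·10 + 5
10 = 2·5 + 0
gcd(15810, 35425) = 5.
Working backward:
5 = 25 − 2·10
5 = −2·60 + 5·25
5 = 5·265 − 22·60
5 = −22·590 + 49·265
5 = 49·3805 − 316·590
5 = −316·15810 + 1313·3805
5 = 1313·35425 − 2942·15810
So 5 = (1313)·35425 + (-2942)·15810.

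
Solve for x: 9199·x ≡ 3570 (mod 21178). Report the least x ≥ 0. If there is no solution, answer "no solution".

6168

First find gcd(9199, 21178):
21178 = 2*9199 + 2780
9199 = 3*2780 + 859
2780 = 3*859 + 203
859 = 4*203 + 47
203 = 4*47 + 15
47 = 3*15 + 2
15 = 7*2 + 1
2 = 2*1 + 0
gcd = 1, so a unique solution mod 21178 exists.
Back-substitute for the Bézout coefficients:
1 = 15 − 7·2
1 = −7·47 + 22·15
1 = 22·203 − 95·47
1 = −95·859 + 402·203
1 = 402·2780 − 1301·859
1 = −1301·9199 + 4305·2780
1 = 4305·21178 − 9911·9199
So 9199·(-9911) ≡ 1 (mod 21178), giving 9199⁻¹ ≡ 11267.
x ≡ 9199⁻¹·3570 ≡ 11267·3570 ≡ 6168 (mod 21178).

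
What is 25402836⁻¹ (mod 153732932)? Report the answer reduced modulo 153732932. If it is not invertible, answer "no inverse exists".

no inverse exists

Euclidean algorithm on 153732932, 25402836:
153732932 = 6*25402836 + 1315916
25402836 = 19*1315916 + 400432
1315916 = 3*400432 + 114620
400432 = 3*114620 + 56572
114620 = 2*56572 + 1476
56572 = 38*1476 + 484
1476 = 3*484 + 24
484 = 20*24 + 4
24 = 6*4 + 0
The gcd is 4, not 1, hence no inverse exists.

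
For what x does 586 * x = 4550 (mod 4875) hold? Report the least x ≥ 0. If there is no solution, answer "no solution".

First find gcd(586, 4875):
4875 = 8·586 + 187
586 = 3·187 + 25
187 = 7·25 + 12
25 = 2·12 + 1
12 = 12·1 + 0
gcd = 1, so a unique solution mod 4875 exists.
Back-substitute for the Bézout coefficients:
1 = 25 − 2·12
1 = −2·187 + 15·25
1 = 15·586 − 47·187
1 = −47·4875 + 391·586
So 586·(391) ≡ 1 (mod 4875), giving 586⁻¹ ≡ 391.
x ≡ 586⁻¹·4550 ≡ 391·4550 ≡ 4550 (mod 4875).

4550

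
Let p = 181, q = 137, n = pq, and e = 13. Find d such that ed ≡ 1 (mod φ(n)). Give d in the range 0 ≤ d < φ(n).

φ(n) = (p−1)(q−1) = 180·136 = 24480.
Need d with 13·d ≡ 1 (mod 24480). Apply the extended Euclidean algorithm:
24480 = 1883*13 + 1
13 = 13*1 + 0
Back-substitute:
1 = 24480 − 1883·13
So 13·(-1883) ≡ 1 (mod 24480), hence d ≡ -1883 ≡ 22597 (mod 24480).

22597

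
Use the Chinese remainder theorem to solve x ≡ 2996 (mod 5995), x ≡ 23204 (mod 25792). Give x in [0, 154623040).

Write x = 2996 + 5995·k. Then 5995·k ≡ 23204 − 2996 ≡ 20208 (mod 25792).
Need 5995⁻¹ mod 25792. Extended Euclid on (25792, 5995):
25792 = 4*5995 + 1812
5995 = 3*1812 + 559
1812 = 3*559 + 135
559 = 4*135 + 19
135 = 7*19 + 2
19 = 9*2 + 1
2 = 2*1 + 0
Back-substitute:
1 = 19 − 9·2
1 = −9·135 + 64·19
1 = 64·559 − 265·135
1 = −265·1812 + 859·559
1 = 859·5995 − 2842·1812
1 = −2842·25792 + 12227·5995
5995⁻¹ ≡ 12227 (mod 25792), so k ≡ 12227·20208 ≡ 21648 (mod 25792).
x = 2996 + 5995·21648 = 129782756.

129782756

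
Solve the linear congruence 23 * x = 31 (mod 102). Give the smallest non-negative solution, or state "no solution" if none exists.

First find gcd(23, 102):
102 = 4×23 + 10
23 = 2×10 + 3
10 = 3×3 + 1
3 = 3×1 + 0
gcd = 1, so a unique solution mod 102 exists.
Back-substitute for the Bézout coefficients:
1 = 10 − 3·3
1 = −3·23 + 7·10
1 = 7·102 − 31·23
So 23·(-31) ≡ 1 (mod 102), giving 23⁻¹ ≡ 71.
x ≡ 23⁻¹·31 ≡ 71·31 ≡ 59 (mod 102).

59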